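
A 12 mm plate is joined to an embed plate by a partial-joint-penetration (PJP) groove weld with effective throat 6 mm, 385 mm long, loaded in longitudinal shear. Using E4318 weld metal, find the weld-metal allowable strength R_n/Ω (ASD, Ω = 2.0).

E43XX → F_EXX = 430 MPa.
Effective throat (given) t_e = 6 mm.
A_we = 6 × 385 = 2310 mm².
F_nw = 0.6 F_EXX = 258 MPa.
R_n/Ω = (258 × 2310) / 2.0 × 10⁻³ = 298 kN.

R_n/Ω ≈ 298 kN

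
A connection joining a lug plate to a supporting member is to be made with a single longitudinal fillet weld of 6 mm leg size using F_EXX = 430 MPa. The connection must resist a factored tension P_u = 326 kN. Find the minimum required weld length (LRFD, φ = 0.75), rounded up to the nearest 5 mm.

L = 400 mm

Throat t_e = 0.707 × 6 = 4.242 mm.
φr_n = 0.75 × 0.6 × 430 × 4.242 × 10⁻³ = 0.8208 kN/mm.
L_req = P_u / φr_n = 326 / 0.8208 = 397.2 mm total.
Round up → use L = 400 mm.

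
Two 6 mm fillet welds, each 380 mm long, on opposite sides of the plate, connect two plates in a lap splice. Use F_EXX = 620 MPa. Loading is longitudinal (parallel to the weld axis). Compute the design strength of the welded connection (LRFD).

Effective throat t_e = 0.707 × 6 = 4.242 mm.
Total length L = 760 mm; A_we = 4.242 × 760 = 3224 mm².
F_nw = 0.6 F_EXX = 0.6 × 620 = 372 MPa.
φR_n = 0.75 × 372 × 3224 × 10⁻³ = 899.5 kN.

φR_n ≈ 899 kN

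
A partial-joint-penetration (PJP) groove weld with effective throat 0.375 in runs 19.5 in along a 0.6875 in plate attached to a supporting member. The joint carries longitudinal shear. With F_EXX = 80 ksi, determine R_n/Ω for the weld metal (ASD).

R_n/Ω ≈ 176 kips

Effective throat (given) t_e = 0.375 in.
A_we = 0.375 × 19.5 = 7.312 in².
F_nw = 0.6 F_EXX = 48 ksi.
R_n/Ω = (48 × 7.312) / 2.0 = 175.5 kips.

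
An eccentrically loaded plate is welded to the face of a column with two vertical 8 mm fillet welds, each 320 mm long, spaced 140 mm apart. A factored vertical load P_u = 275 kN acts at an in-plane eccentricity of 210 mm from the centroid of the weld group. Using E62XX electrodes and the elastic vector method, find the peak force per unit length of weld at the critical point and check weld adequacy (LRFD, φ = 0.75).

f_max ≈ 1400 N/mm; adequate

E62XX → F_EXX = 620 MPa.
Total weld length L_w = 640 mm. Treat welds as unit-width lines.
Polar moment about centroid: J = 2[d³/12 + d(b/2)²] = 2[320³/12 + 320×70²] = 8597000 mm³.
Direct shear f_v = P/L_w = 275×10³ / 640 = 429.7 N/mm (vertical).
Torsion M = P·e = 275×10³ × 210 = 57750000 N·mm.
Critical point at (x, y) = (70, 160) from centroid. f_tx = M·y/J = 1075 N/mm; f_ty = M·x/J = 470.2 N/mm.
Resultant f_max = √[f_tx² + (f_v + f_ty)²] = √[1075² + (429.7 + 470.2)²] = 1402 N/mm.
Capacity per unit length: φr_n = 0.75 × 0.6 × 620 × (0.707 × 8) = 1578 N/mm.
1402 ≤ 1578 → adequate.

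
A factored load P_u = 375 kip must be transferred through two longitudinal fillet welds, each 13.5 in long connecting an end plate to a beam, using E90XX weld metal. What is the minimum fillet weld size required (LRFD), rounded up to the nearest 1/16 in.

E90XX → F_EXX = 90 ksi.
Total weld length L = 27 in.
Required throat t_e = P_u / (φ × 0.6 F_EXX × L) = 375 / (0.75 × 0.6 × 90 × 27) = 0.3429 in.
Required leg w = t_e / 0.707 = 0.4851 in → use 1/2 in.

w = 1/2 in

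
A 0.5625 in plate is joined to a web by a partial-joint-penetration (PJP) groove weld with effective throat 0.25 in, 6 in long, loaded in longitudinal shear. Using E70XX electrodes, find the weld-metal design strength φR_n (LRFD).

E70XX → F_EXX = 70 ksi.
Effective throat (given) t_e = 0.25 in.
A_we = 0.25 × 6 = 1.5 in².
F_nw = 0.6 F_EXX = 42 ksi.
φR_n = 0.75 × 42 × 1.5 = 47.25 kip.

φR_n ≈ 47.2 kip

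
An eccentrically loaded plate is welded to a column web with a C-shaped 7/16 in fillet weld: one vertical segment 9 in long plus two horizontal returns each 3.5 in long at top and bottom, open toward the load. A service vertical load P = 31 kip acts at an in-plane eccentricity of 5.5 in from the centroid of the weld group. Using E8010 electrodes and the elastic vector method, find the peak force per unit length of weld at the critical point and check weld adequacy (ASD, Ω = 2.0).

E80XX → F_EXX = 80 ksi.
Total weld length L_w = 16 in. Treat welds as unit-width lines.
Centroid: x̄ = 2×3.5×1.75 / 16 = 0.7656 in from the vertical weld.
Polar moment about centroid: J = I_x + I_y = [9³/12 + 2×3.5×4.5²] + [9×0.7656² + 2(3.5³/12 + 3.5×0.9844²)] = 221.7 in³.
Direct shear f_v = P/L_w = 31 / 16 = 1.938 kip/in (vertical).
Torsion M = P·e = 31 × 5.5 = 170.5 kip·in.
Critical point at (x, y) = (2.734, 4.5) from centroid. f_tx = M·y/J = 3.461 kip/in; f_ty = M·x/J = 2.103 kip/in.
Resultant f_max = √[f_tx² + (f_v + f_ty)²] = √[3.461² + (1.938 + 2.103)²] = 5.32 kip/in.
Capacity per unit length: r_n/Ω = (1/2.0) × 0.6 × 80 × (0.707 × 0.4375) = 7.423 kip/in.
5.32 ≤ 7.423 → adequate.

f_max ≈ 5.32 kip/in; adequate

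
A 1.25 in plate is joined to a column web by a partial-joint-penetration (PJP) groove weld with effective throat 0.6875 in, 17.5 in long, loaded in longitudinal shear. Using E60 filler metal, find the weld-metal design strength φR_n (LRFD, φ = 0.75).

φR_n ≈ 325 kips

E60XX → F_EXX = 60 ksi.
Effective throat (given) t_e = 0.6875 in.
A_we = 0.6875 × 17.5 = 12.03 in².
F_nw = 0.6 F_EXX = 36 ksi.
φR_n = 0.75 × 36 × 12.03 = 324.8 kips.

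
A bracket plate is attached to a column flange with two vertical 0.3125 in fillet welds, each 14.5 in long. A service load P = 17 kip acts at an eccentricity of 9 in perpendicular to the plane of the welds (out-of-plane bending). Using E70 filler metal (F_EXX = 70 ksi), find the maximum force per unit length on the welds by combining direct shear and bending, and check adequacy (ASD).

f_max ≈ 2.26 kip/in; adequate

L_w = 2 × 14.5 = 29 in; section modulus (unit throat) S = 2 × L²/6 = 70.08 in².
Direct shear f_v = P/L_w = 17/29 = 0.5862 kip/in.
Moment M = P × e = 17 × 9 = 153 kip·in; bending f_b = M/S = 2.183 kip/in.
f_max = √(f_v² + f_b²) = √(0.5862² + 2.183²) = 2.26 kip/in.
r_n/Ω = (1/2.0) × 0.6 × 70 × (0.707 × 0.3125) = 4.64 kip/in → adequate.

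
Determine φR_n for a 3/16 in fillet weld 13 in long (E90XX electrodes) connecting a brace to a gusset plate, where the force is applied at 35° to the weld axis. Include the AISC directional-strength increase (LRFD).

φR_n ≈ 85 kips

E90XX → F_EXX = 90 ksi.
t_e = 0.707 × 0.1875 = 0.1326 in; A_we = 0.1326 × 13 = 1.723 in².
Directional factor: 1.0 + 0.5 sin^1.5(35°) = 1.217.
F_nw = 0.6 × 90 × 1.217 = 65.73 ksi.
φR_n = 0.75 × 65.73 × 1.723 = 84.95 kips.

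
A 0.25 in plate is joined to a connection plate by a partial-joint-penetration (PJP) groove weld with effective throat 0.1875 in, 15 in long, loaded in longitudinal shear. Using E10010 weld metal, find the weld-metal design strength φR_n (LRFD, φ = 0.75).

E100XX → F_EXX = 100 ksi.
Effective throat (given) t_e = 0.1875 in.
A_we = 0.1875 × 15 = 2.812 in².
F_nw = 0.6 F_EXX = 60 ksi.
φR_n = 0.75 × 60 × 2.812 = 126.6 kip.

φR_n ≈ 127 kip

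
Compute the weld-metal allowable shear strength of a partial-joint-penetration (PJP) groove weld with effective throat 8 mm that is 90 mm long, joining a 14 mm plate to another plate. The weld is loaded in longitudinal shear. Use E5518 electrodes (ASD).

R_n/Ω ≈ 119 kN

E55XX → F_EXX = 550 MPa.
Effective throat (given) t_e = 8 mm.
A_we = 8 × 90 = 720 mm².
F_nw = 0.6 F_EXX = 330 MPa.
R_n/Ω = (330 × 720) / 2.0 × 10⁻³ = 118.8 kN.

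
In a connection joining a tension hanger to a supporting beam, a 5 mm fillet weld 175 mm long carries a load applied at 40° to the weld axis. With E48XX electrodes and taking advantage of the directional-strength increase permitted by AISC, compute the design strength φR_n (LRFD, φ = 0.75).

φR_n ≈ 168 kN

E48XX → F_EXX = 480 MPa.
t_e = 0.707 × 5 = 3.535 mm; A_we = 3.535 × 175 = 618.6 mm².
Directional factor: 1.0 + 0.5 sin^1.5(40°) = 1.258.
F_nw = 0.6 × 480 × 1.258 = 362.2 MPa.
φR_n = 0.75 × 362.2 × 618.6 × 10⁻³ = 168.1 kN.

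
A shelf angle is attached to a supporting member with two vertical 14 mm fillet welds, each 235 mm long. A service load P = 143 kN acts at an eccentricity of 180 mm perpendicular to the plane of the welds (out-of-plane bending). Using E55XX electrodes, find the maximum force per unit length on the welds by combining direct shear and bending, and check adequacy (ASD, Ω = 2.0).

f_max ≈ 1430 N/mm; adequate

E55XX → F_EXX = 550 MPa.
L_w = 2 × 235 = 470 mm; section modulus (unit throat) S = 2 × L²/6 = 18410 mm².
Direct shear f_v = P/L_w = 143×10³/470 = 304.3 N/mm.
Moment M = P × e = 143×10³ × 180 = 25740000 N·mm; bending f_b = M/S = 1398 N/mm.
f_max = √(f_v² + f_b²) = √(304.3² + 1398²) = 1431 N/mm.
r_n/Ω = (1/2.0) × 0.6 × 550 × (0.707 × 14) = 1633 N/mm → adequate.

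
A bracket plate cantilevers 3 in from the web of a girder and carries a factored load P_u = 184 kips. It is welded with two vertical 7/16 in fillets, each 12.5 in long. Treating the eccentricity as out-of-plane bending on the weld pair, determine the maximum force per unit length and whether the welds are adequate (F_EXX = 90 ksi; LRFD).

f_max ≈ 12.9 kip/in; NOT adequate

L_w = 2 × 12.5 = 25 in; section modulus (unit throat) S = 2 × L²/6 = 52.08 in².
Direct shear f_v = P/L_w = 184/25 = 7.36 kip/in.
Moment M = P × e = 184 × 3 = 552 kip·in; bending f_b = M/S = 10.6 kip/in.
f_max = √(f_v² + f_b²) = √(7.36² + 10.6²) = 12.9 kip/in.
φr_n = 0.75 × 0.6 × 90 × (0.707 × 0.4375) = 12.53 kip/in → NOT adequate.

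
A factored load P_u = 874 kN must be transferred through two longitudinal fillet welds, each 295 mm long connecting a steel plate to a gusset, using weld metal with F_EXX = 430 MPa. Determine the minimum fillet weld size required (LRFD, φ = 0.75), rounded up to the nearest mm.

Total weld length L = 590 mm.
Required throat t_e = P_u / (φ × 0.6 F_EXX × L) = 874 / (0.75 × 0.6 × 430 × 590 × 10⁻³) = 7.656 mm.
Required leg w = t_e / 0.707 = 10.83 mm → use 11 mm.

w = 11 mm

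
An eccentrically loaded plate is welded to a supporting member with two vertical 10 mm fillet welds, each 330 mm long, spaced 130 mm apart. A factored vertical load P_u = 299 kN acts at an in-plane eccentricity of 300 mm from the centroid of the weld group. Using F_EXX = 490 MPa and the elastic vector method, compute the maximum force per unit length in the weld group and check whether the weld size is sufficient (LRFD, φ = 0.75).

f_max ≈ 2020 N/mm; NOT adequate

Total weld length L_w = 660 mm. Treat welds as unit-width lines.
Polar moment about centroid: J = 2[d³/12 + d(b/2)²] = 2[330³/12 + 330×65²] = 8778000 mm³.
Direct shear f_v = P/L_w = 299×10³ / 660 = 453 N/mm (vertical).
Torsion M = P·e = 299×10³ × 300 = 89700000 N·mm.
Critical point at (x, y) = (65, 165) from centroid. f_tx = M·y/J = 1686 N/mm; f_ty = M·x/J = 664.2 N/mm.
Resultant f_max = √[f_tx² + (f_v + f_ty)²] = √[1686² + (453 + 664.2)²] = 2023 N/mm.
Capacity per unit length: φr_n = 0.75 × 0.6 × 490 × (0.707 × 10) = 1559 N/mm.
2023 > 1559 → NOT adequate.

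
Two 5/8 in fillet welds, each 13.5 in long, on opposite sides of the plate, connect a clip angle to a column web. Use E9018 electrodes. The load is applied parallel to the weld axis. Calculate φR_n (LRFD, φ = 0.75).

φR_n ≈ 483 kips

E90XX → F_EXX = 90 ksi.
Effective throat t_e = 0.707 × 0.625 = 0.4419 in.
Total length L = 27 in; A_we = 0.4419 × 27 = 11.93 in².
F_nw = 0.6 F_EXX = 0.6 × 90 = 54 ksi.
φR_n = 0.75 × 54 × 11.93 = 483.2 kips.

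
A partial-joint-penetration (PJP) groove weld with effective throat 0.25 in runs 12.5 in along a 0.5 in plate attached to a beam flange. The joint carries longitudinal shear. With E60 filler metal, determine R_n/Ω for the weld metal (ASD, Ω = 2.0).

R_n/Ω ≈ 56.2 kip

E60XX → F_EXX = 60 ksi.
Effective throat (given) t_e = 0.25 in.
A_we = 0.25 × 12.5 = 3.125 in².
F_nw = 0.6 F_EXX = 36 ksi.
R_n/Ω = (36 × 3.125) / 2.0 = 56.25 kip.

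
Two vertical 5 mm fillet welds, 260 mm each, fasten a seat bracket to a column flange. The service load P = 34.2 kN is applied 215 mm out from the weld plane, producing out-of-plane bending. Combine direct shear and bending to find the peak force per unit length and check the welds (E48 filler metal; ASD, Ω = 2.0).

f_max ≈ 333 N/mm; adequate

E48XX → F_EXX = 480 MPa.
L_w = 2 × 260 = 520 mm; section modulus (unit throat) S = 2 × L²/6 = 22530 mm².
Direct shear f_v = P/L_w = 34.2×10³/520 = 65.77 N/mm.
Moment M = P × e = 34.2×10³ × 215 = 7353000 N·mm; bending f_b = M/S = 326.3 N/mm.
f_max = √(f_v² + f_b²) = √(65.77² + 326.3²) = 332.9 N/mm.
r_n/Ω = (1/2.0) × 0.6 × 480 × (0.707 × 5) = 509 N/mm → adequate.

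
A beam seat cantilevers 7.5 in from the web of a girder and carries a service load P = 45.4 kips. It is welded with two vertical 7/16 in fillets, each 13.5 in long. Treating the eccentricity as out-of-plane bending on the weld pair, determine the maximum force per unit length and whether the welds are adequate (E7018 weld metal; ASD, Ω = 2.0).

f_max ≈ 5.85 kip/in; adequate

E70XX → F_EXX = 70 ksi.
L_w = 2 × 13.5 = 27 in; section modulus (unit throat) S = 2 × L²/6 = 60.75 in².
Direct shear f_v = P/L_w = 45.4/27 = 1.681 kip/in.
Moment M = P × e = 45.4 × 7.5 = 340.5 kip·in; bending f_b = M/S = 5.605 kip/in.
f_max = √(f_v² + f_b²) = √(1.681² + 5.605²) = 5.852 kip/in.
r_n/Ω = (1/2.0) × 0.6 × 70 × (0.707 × 0.4375) = 6.496 kip/in → adequate.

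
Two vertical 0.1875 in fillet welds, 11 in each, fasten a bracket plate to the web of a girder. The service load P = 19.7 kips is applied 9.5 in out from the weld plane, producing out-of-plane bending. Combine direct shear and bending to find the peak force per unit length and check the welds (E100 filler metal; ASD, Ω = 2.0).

f_max ≈ 4.73 kip/in; NOT adequate

E100XX → F_EXX = 100 ksi.
L_w = 2 × 11 = 22 in; section modulus (unit throat) S = 2 × L²/6 = 40.33 in².
Direct shear f_v = P/L_w = 19.7/22 = 0.8955 kip/in.
Moment M = P × e = 19.7 × 9.5 = 187.15 kip·in; bending f_b = M/S = 4.64 kip/in.
f_max = √(f_v² + f_b²) = √(0.8955² + 4.64²) = 4.726 kip/in.
r_n/Ω = (1/2.0) × 0.6 × 100 × (0.707 × 0.1875) = 3.977 kip/in → NOT adequate.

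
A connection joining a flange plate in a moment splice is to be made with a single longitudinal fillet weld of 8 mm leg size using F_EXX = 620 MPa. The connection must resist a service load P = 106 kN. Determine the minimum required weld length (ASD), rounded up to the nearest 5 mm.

Throat t_e = 0.707 × 8 = 5.656 mm.
r_n/Ω = (0.6 × 620 × 5.656) / 2.0 = 1052 N/mm = 1.052 kN/mm.
L_req = P / (r_n/Ω) = 106 / 1.052 = 100.8 mm total.
Round up → use L = 105 mm.

L = 105 mm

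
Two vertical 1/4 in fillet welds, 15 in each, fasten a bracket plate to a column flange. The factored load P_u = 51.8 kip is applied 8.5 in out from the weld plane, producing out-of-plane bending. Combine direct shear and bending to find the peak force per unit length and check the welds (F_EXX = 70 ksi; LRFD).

L_w = 2 × 15 = 30 in; section modulus (unit throat) S = 2 × L²/6 = 75 in².
Direct shear f_v = P/L_w = 51.8/30 = 1.727 kip/in.
Moment M = P × e = 51.8 × 8.5 = 440.3 kip·in; bending f_b = M/S = 5.871 kip/in.
f_max = √(f_v² + f_b²) = √(1.727² + 5.871²) = 6.119 kip/in.
φr_n = 0.75 × 0.6 × 70 × (0.707 × 0.25) = 5.568 kip/in → NOT adequate.

f_max ≈ 6.12 kip/in; NOT adequate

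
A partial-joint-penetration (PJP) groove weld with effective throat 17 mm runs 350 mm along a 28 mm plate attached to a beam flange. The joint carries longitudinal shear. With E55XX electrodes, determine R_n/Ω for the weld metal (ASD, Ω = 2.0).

R_n/Ω ≈ 982 kN

E55XX → F_EXX = 550 MPa.
Effective throat (given) t_e = 17 mm.
A_we = 17 × 350 = 5950 mm².
F_nw = 0.6 F_EXX = 330 MPa.
R_n/Ω = (330 × 5950) / 2.0 × 10⁻³ = 981.8 kN.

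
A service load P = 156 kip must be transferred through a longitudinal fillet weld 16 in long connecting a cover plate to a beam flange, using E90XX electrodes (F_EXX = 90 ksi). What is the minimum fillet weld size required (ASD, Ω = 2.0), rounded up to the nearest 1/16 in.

Total weld length L = 16 in.
Required throat t_e = P × Ω / (0.6 F_EXX × L) = 156 × 2.0 / (0.6 × 90 × 16) = 0.3611 in.
Required leg w = t_e / 0.707 = 0.5108 in → use 9/16 in.

w = 9/16 in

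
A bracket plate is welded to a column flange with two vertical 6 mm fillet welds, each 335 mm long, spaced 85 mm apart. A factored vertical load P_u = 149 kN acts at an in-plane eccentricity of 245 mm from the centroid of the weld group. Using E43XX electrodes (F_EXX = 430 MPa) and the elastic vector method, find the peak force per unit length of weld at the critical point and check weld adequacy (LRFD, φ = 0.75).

f_max ≈ 924 N/mm; NOT adequate

Total weld length L_w = 670 mm. Treat welds as unit-width lines.
Polar moment about centroid: J = 2[d³/12 + d(b/2)²] = 2[335³/12 + 335×42.5²] = 7476000 mm³.
Direct shear f_v = P/L_w = 149×10³ / 670 = 222.4 N/mm (vertical).
Torsion M = P·e = 149×10³ × 245 = 36505000 N·mm.
Critical point at (x, y) = (42.5, 167.5) from centroid. f_tx = M·y/J = 817.9 N/mm; f_ty = M·x/J = 207.5 N/mm.
Resultant f_max = √[f_tx² + (f_v + f_ty)²] = √[817.9² + (222.4 + 207.5)²] = 924 N/mm.
Capacity per unit length: φr_n = 0.75 × 0.6 × 430 × (0.707 × 6) = 820.8 N/mm.
924 > 820.8 → NOT adequate.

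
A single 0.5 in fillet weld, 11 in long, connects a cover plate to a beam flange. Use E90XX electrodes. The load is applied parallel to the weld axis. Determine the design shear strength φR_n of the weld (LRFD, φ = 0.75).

φR_n ≈ 157 kip

E90XX → F_EXX = 90 ksi.
Effective throat t_e = 0.707 × 0.5 = 0.3535 in.
Total length L = 11 in; A_we = 0.3535 × 11 = 3.888 in².
F_nw = 0.6 F_EXX = 0.6 × 90 = 54 ksi.
φR_n = 0.75 × 54 × 3.888 = 157.5 kip.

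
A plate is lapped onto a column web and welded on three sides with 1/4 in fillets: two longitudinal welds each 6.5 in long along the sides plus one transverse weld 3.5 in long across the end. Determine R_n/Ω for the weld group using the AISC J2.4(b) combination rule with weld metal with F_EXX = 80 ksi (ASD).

t_e = 0.707 × 0.25 = 0.1767 in.
R_nwl = 0.6 × 80 × 0.1767 × 13 = 110.3 kip (longitudinal, 2 welds).
R_nwt = 0.6 × 80 × 0.1767 × 3.5 = 29.69 kip (transverse, base value).
(i) R_nwl + R_nwt = 140 kip; (ii) 0.85 R_nwl + 1.5 R_nwt = 138.3 kip.
R_n = max = 140 kip [governs: (i)]; R_n/Ω = 69.99 kip.

R_n/Ω ≈ 70 kip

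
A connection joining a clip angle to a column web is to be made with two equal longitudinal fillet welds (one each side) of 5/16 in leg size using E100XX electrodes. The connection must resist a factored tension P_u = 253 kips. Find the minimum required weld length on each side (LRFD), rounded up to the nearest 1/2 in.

L = 13 in on each side

E100XX → F_EXX = 100 ksi.
Throat t_e = 0.707 × 0.3125 = 0.2209 in.
φr_n = 0.75 × 0.6 × 100 × 0.2209 = 9.942 kips/in.
L_req = P_u / φr_n = 253 / 9.942 = 25.45 in total.
Per side: 25.45 / 2 = 12.72 in.
Round up → use L = 13 in on each side.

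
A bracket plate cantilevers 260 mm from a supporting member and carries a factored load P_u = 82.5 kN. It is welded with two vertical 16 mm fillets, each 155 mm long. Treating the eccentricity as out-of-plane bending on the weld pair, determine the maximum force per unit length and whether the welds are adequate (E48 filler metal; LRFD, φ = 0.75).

f_max ≈ 2690 N/mm; NOT adequate

E48XX → F_EXX = 480 MPa.
L_w = 2 × 155 = 310 mm; section modulus (unit throat) S = 2 × L²/6 = 8008 mm².
Direct shear f_v = P/L_w = 82.5×10³/310 = 266.1 N/mm.
Moment M = P × e = 82.5×10³ × 260 = 21450000 N·mm; bending f_b = M/S = 2678 N/mm.
f_max = √(f_v² + f_b²) = √(266.1² + 2678²) = 2692 N/mm.
φr_n = 0.75 × 0.6 × 480 × (0.707 × 16) = 2443 N/mm → NOT adequate.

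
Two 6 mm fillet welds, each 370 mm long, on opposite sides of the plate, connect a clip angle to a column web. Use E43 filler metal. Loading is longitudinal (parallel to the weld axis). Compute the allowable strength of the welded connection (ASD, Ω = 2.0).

R_n/Ω ≈ 405 kN

E43XX → F_EXX = 430 MPa.
Effective throat t_e = 0.707 × 6 = 4.242 mm.
Total length L = 740 mm; A_we = 4.242 × 740 = 3139 mm².
F_nw = 0.6 F_EXX = 0.6 × 430 = 258 MPa.
R_n = 258 × 3139 × 10⁻³ = 809.9 kN; R_n/Ω = 809.9/2.0 = 404.9 kN.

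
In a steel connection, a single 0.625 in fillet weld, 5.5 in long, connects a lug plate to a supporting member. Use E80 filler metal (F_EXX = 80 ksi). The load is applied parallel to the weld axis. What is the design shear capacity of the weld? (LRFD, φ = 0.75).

φR_n ≈ 87.5 kip

Effective throat t_e = 0.707 × 0.625 = 0.4419 in.
Total length L = 5.5 in; A_we = 0.4419 × 5.5 = 2.43 in².
F_nw = 0.6 F_EXX = 0.6 × 80 = 48 ksi.
φR_n = 0.75 × 48 × 2.43 = 87.49 kip.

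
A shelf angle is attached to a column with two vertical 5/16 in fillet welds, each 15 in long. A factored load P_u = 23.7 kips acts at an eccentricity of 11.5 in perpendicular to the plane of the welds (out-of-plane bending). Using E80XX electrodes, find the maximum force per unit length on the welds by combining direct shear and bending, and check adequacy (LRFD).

E80XX → F_EXX = 80 ksi.
L_w = 2 × 15 = 30 in; section modulus (unit throat) S = 2 × L²/6 = 75 in².
Direct shear f_v = P/L_w = 23.7/30 = 0.79 kip/in.
Moment M = P × e = 23.7 × 11.5 = 272.55 kip·in; bending f_b = M/S = 3.634 kip/in.
f_max = √(f_v² + f_b²) = √(0.79² + 3.634²) = 3.719 kip/in.
φr_n = 0.75 × 0.6 × 80 × (0.707 × 0.3125) = 7.954 kip/in → adequate.

f_max ≈ 3.72 kip/in; adequate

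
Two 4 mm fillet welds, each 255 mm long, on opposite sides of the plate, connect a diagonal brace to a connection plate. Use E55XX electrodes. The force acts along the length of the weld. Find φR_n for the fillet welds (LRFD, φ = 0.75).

E55XX → F_EXX = 550 MPa.
Effective throat t_e = 0.707 × 4 = 2.828 mm.
Total length L = 510 mm; A_we = 2.828 × 510 = 1442 mm².
F_nw = 0.6 F_EXX = 0.6 × 550 = 330 MPa.
φR_n = 0.75 × 330 × 1442 × 10⁻³ = 357 kN.

φR_n ≈ 357 kN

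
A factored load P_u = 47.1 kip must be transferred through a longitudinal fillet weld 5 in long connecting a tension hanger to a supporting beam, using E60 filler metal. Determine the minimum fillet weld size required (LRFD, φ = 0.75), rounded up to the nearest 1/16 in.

w = 1/2 in

E60XX → F_EXX = 60 ksi.
Total weld length L = 5 in.
Required throat t_e = P_u / (φ × 0.6 F_EXX × L) = 47.1 / (0.75 × 0.6 × 60 × 5) = 0.3489 in.
Required leg w = t_e / 0.707 = 0.4935 in → use 1/2 in.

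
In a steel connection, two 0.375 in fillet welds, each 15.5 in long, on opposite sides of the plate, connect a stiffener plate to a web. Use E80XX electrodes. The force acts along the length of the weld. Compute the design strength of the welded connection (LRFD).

E80XX → F_EXX = 80 ksi.
Effective throat t_e = 0.707 × 0.375 = 0.2651 in.
Total length L = 31 in; A_we = 0.2651 × 31 = 8.219 in².
F_nw = 0.6 F_EXX = 0.6 × 80 = 48 ksi.
φR_n = 0.75 × 48 × 8.219 = 295.9 kips.

φR_n ≈ 296 kips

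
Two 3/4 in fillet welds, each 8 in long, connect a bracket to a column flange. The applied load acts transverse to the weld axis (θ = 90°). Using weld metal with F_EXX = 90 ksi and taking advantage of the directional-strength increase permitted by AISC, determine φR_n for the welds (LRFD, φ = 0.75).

t_e = 0.707 × 0.75 = 0.5302 in; A_we = 0.5302 × 16 = 8.484 in².
Directional factor: 1.0 + 0.5 sin^1.5(90°) = 1.5.
F_nw = 0.6 × 90 × 1.5 = 81 ksi.
φR_n = 0.75 × 81 × 8.484 = 515.4 kips.

φR_n ≈ 515 kips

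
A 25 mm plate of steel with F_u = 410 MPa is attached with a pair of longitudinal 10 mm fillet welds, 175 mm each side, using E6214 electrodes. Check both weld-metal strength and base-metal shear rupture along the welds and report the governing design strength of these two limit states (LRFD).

φR_n ≈ 690 kN (weld metal governs)

E62XX → F_EXX = 620 MPa.
t_e = 0.707 × 10 = 7.07 mm; L = 350 mm.
Weld metal: φR_n = 0.75 × 0.6 × 620 × 7.07 × 350 × 10⁻³ = 690.4 kN.
Base metal (shear rupture): φR_n = 0.75 × 0.6 × 410 × 25 × 350 × 10⁻³ = 1614 kN.
Governing: weld metal.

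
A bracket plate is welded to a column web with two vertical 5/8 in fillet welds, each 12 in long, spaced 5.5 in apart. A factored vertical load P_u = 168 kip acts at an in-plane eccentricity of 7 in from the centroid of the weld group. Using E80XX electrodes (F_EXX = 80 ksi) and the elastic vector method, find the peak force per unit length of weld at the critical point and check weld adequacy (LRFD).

f_max ≈ 20.5 kip/in; NOT adequate

Total weld length L_w = 24 in. Treat welds as unit-width lines.
Polar moment about centroid: J = 2[d³/12 + d(b/2)²] = 2[12³/12 + 12×2.75²] = 469.5 in³.
Direct shear f_v = P/L_w = 168 / 24 = 7 kip/in (vertical).
Torsion M = P·e = 168 × 7 = 1176 kip·in.
Critical point at (x, y) = (2.75, 6) from centroid. f_tx = M·y/J = 15.03 kip/in; f_ty = M·x/J = 6.888 kip/in.
Resultant f_max = √[f_tx² + (f_v + f_ty)²] = √[15.03² + (7 + 6.888)²] = 20.46 kip/in.
Capacity per unit length: φr_n = 0.75 × 0.6 × 80 × (0.707 × 0.625) = 15.91 kip/in.
20.46 > 15.91 → NOT adequate.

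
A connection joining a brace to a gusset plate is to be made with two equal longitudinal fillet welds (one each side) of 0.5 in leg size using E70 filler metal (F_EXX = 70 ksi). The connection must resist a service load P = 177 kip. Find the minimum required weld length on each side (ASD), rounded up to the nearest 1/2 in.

Throat t_e = 0.707 × 0.5 = 0.3535 in.
r_n/Ω = (0.6 × 70 × 0.3535) / 2.0 = 7.423 kip/in.
L_req = P / (r_n/Ω) = 177 / 7.423 = 23.84 in total.
Per side: 23.84 / 2 = 11.92 in.
Round up → use L = 12 in on each side.

L = 12 in on each side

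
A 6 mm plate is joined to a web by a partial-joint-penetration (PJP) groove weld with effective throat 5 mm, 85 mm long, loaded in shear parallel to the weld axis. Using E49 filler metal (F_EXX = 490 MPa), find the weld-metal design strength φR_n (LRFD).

Effective throat (given) t_e = 5 mm.
A_we = 5 × 85 = 425 mm².
F_nw = 0.6 F_EXX = 294 MPa.
φR_n = 0.75 × 294 × 425 × 10⁻³ = 93.71 kN.

φR_n ≈ 93.7 kN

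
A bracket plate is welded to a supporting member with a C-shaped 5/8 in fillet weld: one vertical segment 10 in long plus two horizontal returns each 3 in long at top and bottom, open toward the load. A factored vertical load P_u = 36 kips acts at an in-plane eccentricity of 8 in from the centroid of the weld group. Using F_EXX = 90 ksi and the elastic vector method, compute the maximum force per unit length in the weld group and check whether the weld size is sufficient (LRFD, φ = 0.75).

Total weld length L_w = 16 in. Treat welds as unit-width lines.
Centroid: x̄ = 2×3×1.5 / 16 = 0.5625 in from the vertical weld.
Polar moment about centroid: J = I_x + I_y = [10³/12 + 2×3×5²] + [10×0.5625² + 2(3³/12 + 3×0.9375²)] = 246.3 in³.
Direct shear f_v = P/L_w = 36 / 16 = 2.25 kip/in (vertical).
Torsion M = P·e = 36 × 8 = 288 kip·in.
Critical point at (x, y) = (2.438, 5) from centroid. f_tx = M·y/J = 5.847 kip/in; f_ty = M·x/J = 2.851 kip/in.
Resultant f_max = √[f_tx² + (f_v + f_ty)²] = √[5.847² + (2.25 + 2.851)²] = 7.759 kip/in.
Capacity per unit length: φr_n = 0.75 × 0.6 × 90 × (0.707 × 0.625) = 17.9 kip/in.
7.759 ≤ 17.9 → adequate.

f_max ≈ 7.76 kip/in; adequate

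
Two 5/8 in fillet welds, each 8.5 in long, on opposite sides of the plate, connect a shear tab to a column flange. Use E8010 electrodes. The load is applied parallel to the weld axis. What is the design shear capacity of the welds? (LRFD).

φR_n ≈ 270 kips

E80XX → F_EXX = 80 ksi.
Effective throat t_e = 0.707 × 0.625 = 0.4419 in.
Total length L = 17 in; A_we = 0.4419 × 17 = 7.512 in².
F_nw = 0.6 F_EXX = 0.6 × 80 = 48 ksi.
φR_n = 0.75 × 48 × 7.512 = 270.4 kips.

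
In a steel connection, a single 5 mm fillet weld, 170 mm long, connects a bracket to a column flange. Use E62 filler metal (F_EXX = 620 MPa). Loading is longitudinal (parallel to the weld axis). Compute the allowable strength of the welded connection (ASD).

Effective throat t_e = 0.707 × 5 = 3.535 mm.
Total length L = 170 mm; A_we = 3.535 × 170 = 600.9 mm².
F_nw = 0.6 F_EXX = 0.6 × 620 = 372 MPa.
R_n = 372 × 600.9 × 10⁻³ = 223.6 kN; R_n/Ω = 223.6/2.0 = 111.8 kN.

R_n/Ω ≈ 112 kN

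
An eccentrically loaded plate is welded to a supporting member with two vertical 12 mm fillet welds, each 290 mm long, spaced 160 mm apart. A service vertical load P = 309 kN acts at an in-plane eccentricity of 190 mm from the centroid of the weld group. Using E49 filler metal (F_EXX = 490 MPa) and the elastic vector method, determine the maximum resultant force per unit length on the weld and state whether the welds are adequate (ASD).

Total weld length L_w = 580 mm. Treat welds as unit-width lines.
Polar moment about centroid: J = 2[d³/12 + d(b/2)²] = 2[290³/12 + 290×80²] = 7777000 mm³.
Direct shear f_v = P/L_w = 309×10³ / 580 = 532.8 N/mm (vertical).
Torsion M = P·e = 309×10³ × 190 = 58710000 N·mm.
Critical point at (x, y) = (80, 145) from centroid. f_tx = M·y/J = 1095 N/mm; f_ty = M·x/J = 603.9 N/mm.
Resultant f_max = √[f_tx² + (f_v + f_ty)²] = √[1095² + (532.8 + 603.9)²] = 1578 N/mm.
Capacity per unit length: r_n/Ω = (1/2.0) × 0.6 × 490 × (0.707 × 12) = 1247 N/mm.
1578 > 1247 → NOT adequate.

f_max ≈ 1580 N/mm; NOT adequate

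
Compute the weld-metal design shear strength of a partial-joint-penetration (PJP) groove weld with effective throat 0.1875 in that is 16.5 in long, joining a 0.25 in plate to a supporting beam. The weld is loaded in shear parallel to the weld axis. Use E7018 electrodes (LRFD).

φR_n ≈ 97.5 kip

E70XX → F_EXX = 70 ksi.
Effective throat (given) t_e = 0.1875 in.
A_we = 0.1875 × 16.5 = 3.094 in².
F_nw = 0.6 F_EXX = 42 ksi.
φR_n = 0.75 × 42 × 3.094 = 97.45 kip.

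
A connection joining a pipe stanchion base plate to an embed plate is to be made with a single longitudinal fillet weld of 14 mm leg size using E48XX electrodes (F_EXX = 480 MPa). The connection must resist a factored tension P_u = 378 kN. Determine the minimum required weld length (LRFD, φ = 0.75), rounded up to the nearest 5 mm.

Throat t_e = 0.707 × 14 = 9.898 mm.
φr_n = 0.75 × 0.6 × 480 × 9.898 × 10⁻³ = 2.138 kN/mm.
L_req = P_u / φr_n = 378 / 2.138 = 176.8 mm total.
Round up → use L = 180 mm.

L = 180 mm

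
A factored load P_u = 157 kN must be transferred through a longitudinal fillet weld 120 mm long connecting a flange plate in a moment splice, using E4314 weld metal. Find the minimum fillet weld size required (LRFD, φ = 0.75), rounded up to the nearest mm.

E43XX → F_EXX = 430 MPa.
Total weld length L = 120 mm.
Required throat t_e = P_u / (φ × 0.6 F_EXX × L) = 157 / (0.75 × 0.6 × 430 × 120 × 10⁻³) = 6.761 mm.
Required leg w = t_e / 0.707 = 9.564 mm → use 10 mm.

w = 10 mm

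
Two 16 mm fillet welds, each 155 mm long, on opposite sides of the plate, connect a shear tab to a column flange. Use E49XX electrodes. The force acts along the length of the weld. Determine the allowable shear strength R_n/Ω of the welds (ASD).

R_n/Ω ≈ 515 kN

E49XX → F_EXX = 490 MPa.
Effective throat t_e = 0.707 × 16 = 11.31 mm.
Total length L = 310 mm; A_we = 11.31 × 310 = 3507 mm².
F_nw = 0.6 F_EXX = 0.6 × 490 = 294 MPa.
R_n = 294 × 3507 × 10⁻³ = 1031 kN; R_n/Ω = 1031/2.0 = 515.5 kN.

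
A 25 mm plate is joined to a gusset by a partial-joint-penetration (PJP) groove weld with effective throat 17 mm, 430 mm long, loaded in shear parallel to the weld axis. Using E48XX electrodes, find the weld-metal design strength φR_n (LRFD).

E48XX → F_EXX = 480 MPa.
Effective throat (given) t_e = 17 mm.
A_we = 17 × 430 = 7310 mm².
F_nw = 0.6 F_EXX = 288 MPa.
φR_n = 0.75 × 288 × 7310 × 10⁻³ = 1579 kN.

φR_n ≈ 1580 kN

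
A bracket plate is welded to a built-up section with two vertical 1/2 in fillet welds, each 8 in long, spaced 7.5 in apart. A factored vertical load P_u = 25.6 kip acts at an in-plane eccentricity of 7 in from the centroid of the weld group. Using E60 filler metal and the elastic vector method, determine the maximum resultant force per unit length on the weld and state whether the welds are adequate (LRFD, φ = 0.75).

E60XX → F_EXX = 60 ksi.
Total weld length L_w = 16 in. Treat welds as unit-width lines.
Polar moment about centroid: J = 2[d³/12 + d(b/2)²] = 2[8³/12 + 8×3.75²] = 310.3 in³.
Direct shear f_v = P/L_w = 25.6 / 16 = 1.6 kip/in (vertical).
Torsion M = P·e = 25.6 × 7 = 179.2 kip·in.
Critical point at (x, y) = (3.75, 4) from centroid. f_tx = M·y/J = 2.31 kip/in; f_ty = M·x/J = 2.165 kip/in.
Resultant f_max = √[f_tx² + (f_v + f_ty)²] = √[2.31² + (1.6 + 2.165)²] = 4.417 kip/in.
Capacity per unit length: φr_n = 0.75 × 0.6 × 60 × (0.707 × 0.5) = 9.544 kip/in.
4.417 ≤ 9.544 → adequate.

f_max ≈ 4.42 kip/in; adequate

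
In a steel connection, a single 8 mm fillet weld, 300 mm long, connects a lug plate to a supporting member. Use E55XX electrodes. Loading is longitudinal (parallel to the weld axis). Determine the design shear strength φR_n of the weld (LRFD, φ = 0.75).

φR_n ≈ 420 kN

E55XX → F_EXX = 550 MPa.
Effective throat t_e = 0.707 × 8 = 5.656 mm.
Total length L = 300 mm; A_we = 5.656 × 300 = 1697 mm².
F_nw = 0.6 F_EXX = 0.6 × 550 = 330 MPa.
φR_n = 0.75 × 330 × 1697 × 10⁻³ = 420 kN.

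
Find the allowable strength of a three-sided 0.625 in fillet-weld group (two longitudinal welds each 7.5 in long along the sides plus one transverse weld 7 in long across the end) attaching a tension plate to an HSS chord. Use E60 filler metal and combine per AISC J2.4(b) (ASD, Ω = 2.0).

E60XX → F_EXX = 60 ksi.
t_e = 0.707 × 0.625 = 0.4419 in.
R_nwl = 0.6 × 60 × 0.4419 × 15 = 238.6 kips (longitudinal, 2 welds).
R_nwt = 0.6 × 60 × 0.4419 × 7 = 111.4 kips (transverse, base value).
(i) R_nwl + R_nwt = 350 kips; (ii) 0.85 R_nwl + 1.5 R_nwt = 369.8 kips.
R_n = max = 369.8 kips [governs: (ii)]; R_n/Ω = 184.9 kips.

R_n/Ω ≈ 185 kips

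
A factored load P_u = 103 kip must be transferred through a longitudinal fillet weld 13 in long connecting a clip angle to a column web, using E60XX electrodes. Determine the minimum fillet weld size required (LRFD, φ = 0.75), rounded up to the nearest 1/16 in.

w = 7/16 in

E60XX → F_EXX = 60 ksi.
Total weld length L = 13 in.
Required throat t_e = P_u / (φ × 0.6 F_EXX × L) = 103 / (0.75 × 0.6 × 60 × 13) = 0.2934 in.
Required leg w = t_e / 0.707 = 0.4151 in → use 7/16 in.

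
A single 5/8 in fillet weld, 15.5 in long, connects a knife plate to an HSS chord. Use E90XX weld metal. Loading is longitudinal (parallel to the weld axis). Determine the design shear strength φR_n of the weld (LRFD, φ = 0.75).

E90XX → F_EXX = 90 ksi.
Effective throat t_e = 0.707 × 0.625 = 0.4419 in.
Total length L = 15.5 in; A_we = 0.4419 × 15.5 = 6.849 in².
F_nw = 0.6 F_EXX = 0.6 × 90 = 54 ksi.
φR_n = 0.75 × 54 × 6.849 = 277.4 kips.

φR_n ≈ 277 kips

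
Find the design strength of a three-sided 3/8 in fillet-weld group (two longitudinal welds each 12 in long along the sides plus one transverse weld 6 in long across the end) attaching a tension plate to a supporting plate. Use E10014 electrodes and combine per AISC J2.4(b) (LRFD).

φR_n ≈ 358 kip

E100XX → F_EXX = 100 ksi.
t_e = 0.707 × 0.375 = 0.2651 in.
R_nwl = 0.6 × 100 × 0.2651 × 24 = 381.8 kip (longitudinal, 2 welds).
R_nwt = 0.6 × 100 × 0.2651 × 6 = 95.45 kip (transverse, base value).
(i) R_nwl + R_nwt = 477.2 kip; (ii) 0.85 R_nwl + 1.5 R_nwt = 467.7 kip.
R_n = max = 477.2 kip [governs: (i)]; φR_n = 357.9 kip.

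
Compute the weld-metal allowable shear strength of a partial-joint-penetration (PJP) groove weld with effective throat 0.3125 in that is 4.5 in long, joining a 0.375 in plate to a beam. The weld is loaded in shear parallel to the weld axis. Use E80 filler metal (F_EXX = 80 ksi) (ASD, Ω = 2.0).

R_n/Ω ≈ 33.8 kip

Effective throat (given) t_e = 0.3125 in.
A_we = 0.3125 × 4.5 = 1.406 in².
F_nw = 0.6 F_EXX = 48 ksi.
R_n/Ω = (48 × 1.406) / 2.0 = 33.75 kip.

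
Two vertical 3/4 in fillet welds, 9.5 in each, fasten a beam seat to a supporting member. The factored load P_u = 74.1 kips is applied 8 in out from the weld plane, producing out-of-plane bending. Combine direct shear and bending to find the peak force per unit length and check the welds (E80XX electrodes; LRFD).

E80XX → F_EXX = 80 ksi.
L_w = 2 × 9.5 = 19 in; section modulus (unit throat) S = 2 × L²/6 = 30.08 in².
Direct shear f_v = P/L_w = 74.1/19 = 3.9 kip/in.
Moment M = P × e = 74.1 × 8 = 592.8 kip·in; bending f_b = M/S = 19.71 kip/in.
f_max = √(f_v² + f_b²) = √(3.9² + 19.71²) = 20.09 kip/in.
φr_n = 0.75 × 0.6 × 80 × (0.707 × 0.75) = 19.09 kip/in → NOT adequate.

f_max ≈ 20.1 kip/in; NOT adequate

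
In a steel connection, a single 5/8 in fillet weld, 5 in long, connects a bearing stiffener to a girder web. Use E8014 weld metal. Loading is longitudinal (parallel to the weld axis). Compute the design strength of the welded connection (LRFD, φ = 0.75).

φR_n ≈ 79.5 kips

E80XX → F_EXX = 80 ksi.
Effective throat t_e = 0.707 × 0.625 = 0.4419 in.
Total length L = 5 in; A_we = 0.4419 × 5 = 2.209 in².
F_nw = 0.6 F_EXX = 0.6 × 80 = 48 ksi.
φR_n = 0.75 × 48 × 2.209 = 79.54 kips.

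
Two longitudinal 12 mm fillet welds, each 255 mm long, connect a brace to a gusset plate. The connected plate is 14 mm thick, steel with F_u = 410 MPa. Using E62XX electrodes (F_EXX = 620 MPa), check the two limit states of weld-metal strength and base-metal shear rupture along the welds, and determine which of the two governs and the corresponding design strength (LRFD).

φR_n ≈ 1210 kN (weld metal governs)

t_e = 0.707 × 12 = 8.484 mm; L = 510 mm.
Weld metal: φR_n = 0.75 × 0.6 × 620 × 8.484 × 510 × 10⁻³ = 1207 kN.
Base metal (shear rupture): φR_n = 0.75 × 0.6 × 410 × 14 × 510 × 10⁻³ = 1317 kN.
Governing: weld metal.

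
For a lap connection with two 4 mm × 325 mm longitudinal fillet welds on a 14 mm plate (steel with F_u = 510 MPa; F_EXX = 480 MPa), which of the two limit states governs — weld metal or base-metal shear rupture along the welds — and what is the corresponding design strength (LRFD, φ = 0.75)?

t_e = 0.707 × 4 = 2.828 mm; L = 650 mm.
Weld metal: φR_n = 0.75 × 0.6 × 480 × 2.828 × 650 × 10⁻³ = 397.1 kN.
Base metal (shear rupture): φR_n = 0.75 × 0.6 × 510 × 14 × 650 × 10⁻³ = 2088 kN.
Governing: weld metal.

φR_n ≈ 397 kN (weld metal governs)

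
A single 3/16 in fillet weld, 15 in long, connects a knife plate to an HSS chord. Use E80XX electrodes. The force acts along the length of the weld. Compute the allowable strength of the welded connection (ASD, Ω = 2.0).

E80XX → F_EXX = 80 ksi.
Effective throat t_e = 0.707 × 0.1875 = 0.1326 in.
Total length L = 15 in; A_we = 0.1326 × 15 = 1.988 in².
F_nw = 0.6 F_EXX = 0.6 × 80 = 48 ksi.
R_n = 48 × 1.988 = 95.45 kip; R_n/Ω = 95.45/2.0 = 47.72 kip.

R_n/Ω ≈ 47.7 kip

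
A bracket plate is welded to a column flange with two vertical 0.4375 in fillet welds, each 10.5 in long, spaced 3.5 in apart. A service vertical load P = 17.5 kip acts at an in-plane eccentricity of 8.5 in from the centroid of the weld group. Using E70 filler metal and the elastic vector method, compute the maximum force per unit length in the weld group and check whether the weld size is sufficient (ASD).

f_max ≈ 3.55 kip/in; adequate

E70XX → F_EXX = 70 ksi.
Total weld length L_w = 21 in. Treat welds as unit-width lines.
Polar moment about centroid: J = 2[d³/12 + d(b/2)²] = 2[10.5³/12 + 10.5×1.75²] = 257.2 in³.
Direct shear f_v = P/L_w = 17.5 / 21 = 0.8333 kip/in (vertical).
Torsion M = P·e = 17.5 × 8.5 = 148.75 kip·in.
Critical point at (x, y) = (1.75, 5.25) from centroid. f_tx = M·y/J = 3.036 kip/in; f_ty = M·x/J = 1.012 kip/in.
Resultant f_max = √[f_tx² + (f_v + f_ty)²] = √[3.036² + (0.8333 + 1.012)²] = 3.553 kip/in.
Capacity per unit length: r_n/Ω = (1/2.0) × 0.6 × 70 × (0.707 × 0.4375) = 6.496 kip/in.
3.553 ≤ 6.496 → adequate.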